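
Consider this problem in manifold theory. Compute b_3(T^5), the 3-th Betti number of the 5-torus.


By the Kunneth formula, b_k(T^n) = C(n,k).
b_3(T^5) = C(5,3).
C(5,3) = 5!/(3!*2!) = 10

10


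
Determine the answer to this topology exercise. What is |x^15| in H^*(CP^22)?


|x| = 2 in H^*(CP^n).
|x^15| = 15 * |x| = 15 * 2 = 30

30


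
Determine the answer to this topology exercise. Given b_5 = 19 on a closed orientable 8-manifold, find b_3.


Poincare duality for closed orientable n-manifolds: b_k = b_{n-k}.
Here n = 8, so b_3 = b_5 = 19

19


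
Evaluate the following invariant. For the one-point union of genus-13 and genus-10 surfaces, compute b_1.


For a wedge: H_1(A v B) = H_1(A) + H_1(B).
b_1(Sigma_13) = 26, b_1(Sigma_10) = 20.
b_1 = 26 + 20 = 46

46


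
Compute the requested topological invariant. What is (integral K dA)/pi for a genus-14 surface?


Gauss-Bonnet: integral K dA = 2*pi*chi(M).
chi(Sigma_14) = 2 - 2*14 = -26.
(integral K dA)/pi = 2*chi = 2*(-26) = -52

-52


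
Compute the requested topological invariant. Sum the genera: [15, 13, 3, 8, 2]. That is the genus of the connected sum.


Genus is additive under connected sum of orientable surfaces.
g = 15 + 13 + 3 + 8 + 2 = 41

41


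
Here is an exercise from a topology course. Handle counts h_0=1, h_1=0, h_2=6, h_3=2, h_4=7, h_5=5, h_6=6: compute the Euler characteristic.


Handles of index k contribute (-1)^k to chi (same as CW cells).
chi = (1) + (0) + (6) + (-2) + (7) + (-5) + (6) = 13

13


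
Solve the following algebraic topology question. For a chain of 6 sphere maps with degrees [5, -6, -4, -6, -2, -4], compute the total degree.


Degree is multiplicative: deg(composition) = product of degrees.
= (5) * (-6) * (-4) * (-6) * (-2) * (-4) = -5760

-5760


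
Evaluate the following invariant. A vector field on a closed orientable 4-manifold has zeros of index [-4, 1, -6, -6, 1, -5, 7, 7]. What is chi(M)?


Poincare-Hopf: chi(M) = sum of indices of zeros.
chi = (-4) + (1) + (-6) + (-6) + (1) + (-5) + (7) + (7) = -5

-5


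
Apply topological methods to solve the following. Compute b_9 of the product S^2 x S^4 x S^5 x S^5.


Each S^d has Poincare polynomial 1 + t^d.
The product S^2 x S^4 x S^5 x S^5 has Poincare polynomial prod(1+t^d_i).
Expanding: b_0=1, b_2=1, b_4=1, b_5=2, b_6=1, b_7=2, b_9=2, b_10=1, b_11=2, b_12=1, b_14=1, b_16=1.
b_9 = 2

2


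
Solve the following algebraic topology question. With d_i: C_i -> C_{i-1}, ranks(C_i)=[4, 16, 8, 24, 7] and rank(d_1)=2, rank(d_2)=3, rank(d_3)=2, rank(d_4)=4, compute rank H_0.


rank H_k = rank(ker d_k) - rank(im d_{k+1}).
rank(ker d_0) = rank(C_0) - rank(d_0) = 4 - 0 = 4.
rank(im d_{0+1}) = 2.
rank H_0 = 4 - 2 = 2

2


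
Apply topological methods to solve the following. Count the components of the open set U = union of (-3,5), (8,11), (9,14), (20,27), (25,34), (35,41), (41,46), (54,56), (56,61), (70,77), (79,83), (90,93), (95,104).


Sort and merge overlapping open intervals.
Merged: (-3,5), (8,14), (20,34), (35,41), (41,46), (54,56), (56,61), (70,77), (79,83), (90,93), (95,104).
Number of components = 11

11


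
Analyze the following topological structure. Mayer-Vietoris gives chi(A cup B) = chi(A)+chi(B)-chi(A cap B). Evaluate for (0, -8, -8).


chi(A cup B) = chi(A) + chi(B) - chi(A cap B)
= 0 + (-8) - (-8)
= 0

0


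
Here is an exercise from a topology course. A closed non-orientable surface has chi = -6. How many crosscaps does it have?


chi = 2 - k for closed non-orientable surfaces with k crosscaps.
-6 = 2 - k
k = 2 - (-6) = 8

8


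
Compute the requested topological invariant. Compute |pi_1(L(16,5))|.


pi_1(L(p,q)) = Z/pZ for any q coprime to p.
|pi_1(L(16,5))| = 16

16


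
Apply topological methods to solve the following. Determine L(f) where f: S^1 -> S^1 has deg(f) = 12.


On S^1: L(f) = tr(f_0*) + (-1)^1 tr(f_1*) = 1 + (-1)^1 * deg(f).
L(f) = 1 + (-1)^1 * 12 = 1 + -12 = -11

-11


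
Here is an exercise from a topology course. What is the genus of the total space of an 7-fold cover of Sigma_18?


For an n-sheeted cover: chi(E) = n * chi(B).
chi(Sigma_18) = 2 - 2*18 = -34.
chi(E) = 7 * (-34) = -238.
genus(E) = (2 - chi(E))/2 = (2 - (-238))/2 = 240/2 = 120

120


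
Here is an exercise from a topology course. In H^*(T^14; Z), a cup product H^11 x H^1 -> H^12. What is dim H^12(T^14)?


Cup product: H^p x H^q -> H^{p+q}; here p+q = 11+1 = 12.
rank H^k(T^n) = C(n,k).
C(14,12) = 91

91


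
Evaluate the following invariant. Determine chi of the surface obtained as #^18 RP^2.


For a non-orientable closed surface with k crosscaps: chi = 2 - k.
Here k = 18.
chi = 2 - 18 = -16

-16


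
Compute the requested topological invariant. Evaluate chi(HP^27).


HP^27 has one cell in each dimension 0, 4, ..., 4*27 (27+1 cells, all even-dim).
chi = 27 + 1 = 28

28


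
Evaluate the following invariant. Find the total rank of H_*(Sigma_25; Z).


For Sigma_25: b_0 = 1, b_1 = 2g = 50, b_2 = 1.
Total = 1 + 50 + 1 = 52

52


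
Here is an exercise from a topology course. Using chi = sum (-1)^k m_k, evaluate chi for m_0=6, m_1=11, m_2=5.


Morse theory: chi(M) = sum_k (-1)^k m_k where m_k = #(index-k critical points).
= (6) + (-11) + (5) = 0

0


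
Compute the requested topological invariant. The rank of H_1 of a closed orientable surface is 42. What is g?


For a closed orientable surface: b_1 = 2g.
42 = 2g
g = 42 / 2 = 21

21


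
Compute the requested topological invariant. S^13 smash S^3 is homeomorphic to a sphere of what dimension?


S^m ^ S^n = S^{m+n}.
k = 13 + 3 = 16

16


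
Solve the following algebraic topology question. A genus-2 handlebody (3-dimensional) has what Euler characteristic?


A genus-g handlebody deformation retracts to a wedge of g circles.
chi(vee_g S^1) = 1 - g.
chi(H_2) = 1 - 2 = -1

-1


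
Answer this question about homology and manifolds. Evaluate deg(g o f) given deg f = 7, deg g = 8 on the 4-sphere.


Degree is multiplicative under composition: deg(g o f) = deg(g) * deg(f).
= 8 * 7 = 56

56


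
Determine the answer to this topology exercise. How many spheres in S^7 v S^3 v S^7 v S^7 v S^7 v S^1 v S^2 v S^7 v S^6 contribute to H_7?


For a wedge of spheres, H_k (k>0) is free on one generator per sphere of dimension k.
Spheres of dimension 7: count = 5.
b_7 = 5

5


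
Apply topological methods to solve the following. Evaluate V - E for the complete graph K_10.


K_10: V = 10, E = C(10,2) = 45.
chi = V - E = 10 - 45 = -35

-35


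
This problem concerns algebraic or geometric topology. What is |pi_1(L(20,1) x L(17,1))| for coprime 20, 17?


pi_1(X x Y) = pi_1(X) x pi_1(Y).
pi_1(L(20,1)) = Z/20, pi_1(L(17,1)) = Z/17.
|Z/20 x Z/17| = 20 * 17 = 340

340


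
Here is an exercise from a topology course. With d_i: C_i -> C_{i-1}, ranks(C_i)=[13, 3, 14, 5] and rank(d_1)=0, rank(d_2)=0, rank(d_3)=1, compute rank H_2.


rank H_k = rank(ker d_k) - rank(im d_{k+1}).
rank(ker d_2) = rank(C_2) - rank(d_2) = 14 - 0 = 14.
rank(im d_{2+1}) = 1.
rank H_2 = 14 - 1 = 13

13


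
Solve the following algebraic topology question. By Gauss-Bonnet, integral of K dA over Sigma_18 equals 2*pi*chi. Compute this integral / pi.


Gauss-Bonnet: integral K dA = 2*pi*chi(M).
chi(Sigma_18) = 2 - 2*18 = -34.
(integral K dA)/pi = 2*chi = 2*(-34) = -68

-68


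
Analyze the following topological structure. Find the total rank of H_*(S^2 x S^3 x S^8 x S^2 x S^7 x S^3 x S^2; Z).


Total Betti number is multiplicative under products.
Each S^d (d>=1) has total Betti number 2.
There are 7 sphere factors.
Total = 2^7 = 128

128


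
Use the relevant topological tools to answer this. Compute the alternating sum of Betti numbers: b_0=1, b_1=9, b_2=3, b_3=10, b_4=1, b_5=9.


chi = sum_k (-1)^k b_k.
= (1) + (-9) + (3) + (-10) + (1) + (-9)
= -23

-23


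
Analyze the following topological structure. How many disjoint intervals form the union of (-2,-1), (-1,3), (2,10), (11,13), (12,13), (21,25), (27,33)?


Sort and merge overlapping open intervals.
Merged: (-2,-1), (-1,10), (11,13), (21,25), (27,33).
Number of components = 5

5


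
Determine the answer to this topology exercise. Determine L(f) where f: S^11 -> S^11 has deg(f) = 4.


On S^11: L(f) = tr(f_0*) + (-1)^11 tr(f_11*) = 1 + (-1)^11 * deg(f).
L(f) = 1 + (-1)^11 * 4 = 1 + -4 = -3

-3


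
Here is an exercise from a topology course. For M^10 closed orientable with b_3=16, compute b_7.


Poincare duality for closed orientable n-manifolds: b_k = b_{n-k}.
Here n = 10, so b_7 = b_3 = 16

16


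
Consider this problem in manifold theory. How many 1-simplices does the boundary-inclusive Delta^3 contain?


Delta^3 has 3+1 vertices. A 1-face is a choice of 1+1 vertices.
f_1 = C(3+1, 1+1) = C(4,2) = 6

6


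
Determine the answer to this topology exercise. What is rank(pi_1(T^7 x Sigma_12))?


pi_1(A x B) = pi_1(A) x pi_1(B); rank of abelianization = b_1.
b_1(T^7) = 7, b_1(Sigma_12) = 2*12 = 24.
b_1(product) = 7 + 24 = 31

31


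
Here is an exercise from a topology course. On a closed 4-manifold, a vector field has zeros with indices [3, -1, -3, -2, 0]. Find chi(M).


Poincare-Hopf: chi(M) = sum of indices of zeros.
chi = (3) + (-1) + (-3) + (-2) + (0) = -3

-3


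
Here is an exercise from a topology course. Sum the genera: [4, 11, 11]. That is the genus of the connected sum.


Genus is additive under connected sum of orientable surfaces.
g = 4 + 11 + 11 = 26

26


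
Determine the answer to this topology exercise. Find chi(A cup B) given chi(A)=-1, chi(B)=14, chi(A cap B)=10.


chi(A cup B) = chi(A) + chi(B) - chi(A cap B)
= -1 + (14) - (10)
= 3

3


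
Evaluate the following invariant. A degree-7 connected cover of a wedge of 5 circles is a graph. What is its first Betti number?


Nielsen-Schreier: an index-n subgroup of F_r is free of rank 1 + n(r-1).
Equivalently: chi(cover) = n*chi(base); chi(vee_r S^1) = 1 - 5 = -4.
chi(E) = 7*(-4) = -28; rank = 1 - chi(E) = 1 - (-28) = 29.
rank = 1 + 7*(5-1) = 1 + 28 = 29

29


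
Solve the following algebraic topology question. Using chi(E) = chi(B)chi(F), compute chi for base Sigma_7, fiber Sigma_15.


For a fiber bundle F -> E -> B (with CW structure): chi(E) = chi(B) * chi(F).
chi(Sigma_7) = -12, chi(Sigma_15) = -28.
chi(E) = (-12) * (-28) = 336

336


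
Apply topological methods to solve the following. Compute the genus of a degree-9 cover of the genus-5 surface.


For an n-sheeted cover: chi(E) = n * chi(B).
chi(Sigma_5) = 2 - 2*5 = -8.
chi(E) = 9 * (-8) = -72.
genus(E) = (2 - chi(E))/2 = (2 - (-72))/2 = 74/2 = 37

37


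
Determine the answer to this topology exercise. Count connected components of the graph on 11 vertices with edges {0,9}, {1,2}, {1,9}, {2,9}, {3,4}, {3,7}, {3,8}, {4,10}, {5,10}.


Run DFS/union-find over 11 vertices.
V = 11, E = 9.
Number of components = 3

3


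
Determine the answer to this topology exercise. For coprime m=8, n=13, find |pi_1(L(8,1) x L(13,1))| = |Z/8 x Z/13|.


pi_1(X x Y) = pi_1(X) x pi_1(Y).
pi_1(L(8,1)) = Z/8, pi_1(L(13,1)) = Z/13.
|Z/8 x Z/13| = 8 * 13 = 104

104


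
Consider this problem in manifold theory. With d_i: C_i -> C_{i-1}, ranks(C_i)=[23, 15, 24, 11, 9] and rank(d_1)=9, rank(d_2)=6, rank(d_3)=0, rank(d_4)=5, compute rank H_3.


rank H_k = rank(ker d_k) - rank(im d_{k+1}).
rank(ker d_3) = rank(C_3) - rank(d_3) = 11 - 0 = 11.
rank(im d_{3+1}) = 5.
rank H_3 = 11 - 5 = 6

6


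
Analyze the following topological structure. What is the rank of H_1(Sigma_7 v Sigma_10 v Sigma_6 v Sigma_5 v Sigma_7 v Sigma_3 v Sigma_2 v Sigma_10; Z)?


For a wedge X v Y: reduced H_k(X v Y) = H_k(X) + H_k(Y).
Each Sigma_g contributes b_1 = 2g.
b_1 = 14 + 20 + 12 + 10 + 14 + 6 + 4 + 20 = 100

100


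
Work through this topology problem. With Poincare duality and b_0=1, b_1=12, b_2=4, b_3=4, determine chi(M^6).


By Poincare duality b_k = b_{6-k}, so full Betti numbers: b_0=1, b_1=12, b_2=4, b_3=4, b_4=4, b_5=12, b_6=1.
chi = sum (-1)^k b_k = -18

-18


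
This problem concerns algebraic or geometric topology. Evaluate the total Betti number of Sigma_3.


For Sigma_3: b_0 = 1, b_1 = 2g = 6, b_2 = 1.
Total = 1 + 6 + 1 = 8

8


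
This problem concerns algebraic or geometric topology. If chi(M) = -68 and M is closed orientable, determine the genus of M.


chi = 2 - 2g for closed orientable surfaces.
-68 = 2 - 2g
2g = 2 - (-68) = 70
g = 35

35


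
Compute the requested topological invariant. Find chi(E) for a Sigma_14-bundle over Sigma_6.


For a fiber bundle F -> E -> B (with CW structure): chi(E) = chi(B) * chi(F).
chi(Sigma_6) = -10, chi(Sigma_14) = -26.
chi(E) = (-10) * (-26) = 260

260


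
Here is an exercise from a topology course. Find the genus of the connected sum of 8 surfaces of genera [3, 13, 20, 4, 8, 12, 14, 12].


Genus is additive under connected sum of orientable surfaces.
g = 3 + 13 + 20 + 4 + 8 + 12 + 14 + 12 = 86

86


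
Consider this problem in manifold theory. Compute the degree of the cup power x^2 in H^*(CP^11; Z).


|x| = 2 in H^*(CP^n).
|x^2| = 2 * |x| = 2 * 2 = 4

4


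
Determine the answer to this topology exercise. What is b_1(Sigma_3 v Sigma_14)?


For a wedge: H_1(A v B) = H_1(A) + H_1(B).
b_1(Sigma_3) = 6, b_1(Sigma_14) = 28.
b_1 = 6 + 28 = 34

34


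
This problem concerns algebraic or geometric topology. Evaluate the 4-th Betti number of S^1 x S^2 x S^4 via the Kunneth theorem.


Each S^d has Poincare polynomial 1 + t^d.
The product S^1 x S^2 x S^4 has Poincare polynomial prod(1+t^d_i).
Expanding: b_0=1, b_1=1, b_2=1, b_3=1, b_4=1, b_5=1, b_6=1, b_7=1.
b_4 = 1

1


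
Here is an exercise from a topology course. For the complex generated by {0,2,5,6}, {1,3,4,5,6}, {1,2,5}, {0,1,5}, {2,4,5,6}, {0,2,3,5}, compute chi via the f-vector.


Enumerate all faces; f-vector: f_0=7, f_1=20, f_2=21, f_3=8, f_4=1.
chi = sum (-1)^k f_k = 1

1


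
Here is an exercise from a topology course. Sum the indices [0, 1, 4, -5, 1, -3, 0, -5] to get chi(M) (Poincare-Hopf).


Poincare-Hopf: chi(M) = sum of indices of zeros.
chi = (0) + (1) + (4) + (-5) + (1) + (-3) + (0) + (-5) = -7

-7


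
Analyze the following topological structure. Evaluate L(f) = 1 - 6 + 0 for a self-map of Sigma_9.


L(f) = tr(f_0*) - tr(f_1*) + tr(f_2*).
= 1 - (6) + (0)
= -5

-5


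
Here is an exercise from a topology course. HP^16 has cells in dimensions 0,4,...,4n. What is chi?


HP^16 has one cell in each dimension 0, 4, ..., 4*16 (16+1 cells, all even-dim).
chi = 16 + 1 = 17

17


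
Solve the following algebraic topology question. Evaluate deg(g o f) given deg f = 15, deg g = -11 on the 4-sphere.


Degree is multiplicative under composition: deg(g o f) = deg(g) * deg(f).
= -11 * 15 = -165

-165


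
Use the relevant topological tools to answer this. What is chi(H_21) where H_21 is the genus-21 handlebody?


A genus-g handlebody deformation retracts to a wedge of g circles.
chi(vee_g S^1) = 1 - g.
chi(H_21) = 1 - 21 = -20

-20


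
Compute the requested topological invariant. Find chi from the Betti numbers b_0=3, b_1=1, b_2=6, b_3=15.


chi = sum_k (-1)^k b_k.
= (3) + (-1) + (6) + (-15)
= -7

-7


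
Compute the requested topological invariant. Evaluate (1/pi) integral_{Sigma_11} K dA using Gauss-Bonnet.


Gauss-Bonnet: integral K dA = 2*pi*chi(M).
chi(Sigma_11) = 2 - 2*11 = -20.
(integral K dA)/pi = 2*chi = 2*(-20) = -40

-40


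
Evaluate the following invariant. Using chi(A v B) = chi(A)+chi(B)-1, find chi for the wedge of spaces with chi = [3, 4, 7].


chi(A v B) = chi(A) + chi(B) - 1 (one point identified).
For 3 spaces: chi = (sum chi_i) - (3 - 1).
sum = 14; chi = 14 - 2 = 12

12


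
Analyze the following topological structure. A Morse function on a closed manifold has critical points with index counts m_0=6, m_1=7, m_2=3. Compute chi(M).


Morse theory: chi(M) = sum_k (-1)^k m_k where m_k = #(index-k critical points).
= (6) + (-7) + (3) = 2

2


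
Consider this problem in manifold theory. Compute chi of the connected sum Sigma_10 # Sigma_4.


chi(Sigma_10) = 2 - 2*10 = -18
chi(Sigma_4) = 2 - 2*4 = -6
For surfaces: chi(A#B) = chi(A) + chi(B) - 2.
chi = -18 + -6 - 2 = -26

-26


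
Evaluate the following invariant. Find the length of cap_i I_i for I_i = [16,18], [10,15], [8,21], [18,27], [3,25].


Intersection = [max(a_i), min(b_i)] = [18, 15].
Since 18 > 15, the intersection is empty.
Length = 0

0


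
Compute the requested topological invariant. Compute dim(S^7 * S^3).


Join of spheres: S^m * S^n = S^{m+n+1}.
dim = 7 + 3 + 1 = 11

11


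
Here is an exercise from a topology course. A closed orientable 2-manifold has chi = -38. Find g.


chi = 2 - 2g for closed orientable surfaces.
-38 = 2 - 2g
2g = 2 - (-38) = 40
g = 20

20


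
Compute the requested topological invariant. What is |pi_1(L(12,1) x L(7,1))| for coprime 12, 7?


pi_1(X x Y) = pi_1(X) x pi_1(Y).
pi_1(L(12,1)) = Z/12, pi_1(L(7,1)) = Z/7.
|Z/12 x Z/7| = 12 * 7 = 84

84


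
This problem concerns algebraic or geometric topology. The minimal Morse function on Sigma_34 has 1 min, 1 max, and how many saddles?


A perfect Morse function has m_k = b_k.
For Sigma_34: b_0=1, b_1=2g=68, b_2=1.
Saddles m_1 = 2g = 68

68


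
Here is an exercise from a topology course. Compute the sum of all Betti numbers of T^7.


b_k(T^7) = C(7,k), so the sum over k is sum_k C(7,k) = 2^7.
Total = 2^7 = 128

128


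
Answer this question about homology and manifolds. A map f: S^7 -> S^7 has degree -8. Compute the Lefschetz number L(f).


On S^7: L(f) = tr(f_0*) + (-1)^7 tr(f_7*) = 1 + (-1)^7 * deg(f).
L(f) = 1 + (-1)^7 * -8 = 1 + 8 = 9

9


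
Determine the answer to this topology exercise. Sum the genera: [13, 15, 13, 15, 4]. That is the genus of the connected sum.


Genus is additive under connected sum of orientable surfaces.
g = 13 + 15 + 13 + 15 + 4 = 60

60


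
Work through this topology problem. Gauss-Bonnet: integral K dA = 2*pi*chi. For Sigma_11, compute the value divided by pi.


Gauss-Bonnet: integral K dA = 2*pi*chi(M).
chi(Sigma_11) = 2 - 2*11 = -20.
(integral K dA)/pi = 2*chi = 2*(-20) = -40

-40


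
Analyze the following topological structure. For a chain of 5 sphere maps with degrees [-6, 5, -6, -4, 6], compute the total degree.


Degree is multiplicative: deg(composition) = product of degrees.
= (-6) * (5) * (-6) * (-4) * (6) = -4320

-4320


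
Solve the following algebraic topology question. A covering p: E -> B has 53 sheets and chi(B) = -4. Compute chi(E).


For a finite covering: chi(E) = (number of sheets) * chi(B).
chi(E) = 53 * (-4) = -212

-212


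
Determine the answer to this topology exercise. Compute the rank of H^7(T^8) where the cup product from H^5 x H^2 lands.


Cup product: H^p x H^q -> H^{p+q}; here p+q = 5+2 = 7.
rank H^k(T^n) = C(n,k).
C(8,7) = 8

8


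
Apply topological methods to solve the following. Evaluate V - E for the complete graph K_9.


K_9: V = 9, E = C(9,2) = 36.
chi = V - E = 9 - 36 = -27

-27


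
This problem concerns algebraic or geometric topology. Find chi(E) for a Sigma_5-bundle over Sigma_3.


For a fiber bundle F -> E -> B (with CW structure): chi(E) = chi(B) * chi(F).
chi(Sigma_3) = -4, chi(Sigma_5) = -8.
chi(E) = (-4) * (-8) = 32

32


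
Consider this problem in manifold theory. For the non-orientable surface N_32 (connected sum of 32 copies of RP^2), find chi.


For a non-orientable closed surface with k crosscaps: chi = 2 - k.
Here k = 32.
chi = 2 - 32 = -30

-30


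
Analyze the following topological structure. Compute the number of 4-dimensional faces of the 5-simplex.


Delta^5 has 5+1 vertices. A 4-face is a choice of 4+1 vertices.
f_4 = C(5+1, 4+1) = C(6,5) = 6

6


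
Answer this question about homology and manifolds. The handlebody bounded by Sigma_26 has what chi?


A genus-g handlebody deformation retracts to a wedge of g circles.
chi(vee_g S^1) = 1 - g.
chi(H_26) = 1 - 26 = -25

-25


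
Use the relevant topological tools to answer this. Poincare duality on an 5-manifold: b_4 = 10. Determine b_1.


Poincare duality for closed orientable n-manifolds: b_k = b_{n-k}.
Here n = 5, so b_1 = b_4 = 10

10


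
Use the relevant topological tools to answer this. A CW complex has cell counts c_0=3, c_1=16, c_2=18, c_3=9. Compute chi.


chi = sum_k (-1)^k c_k.
= (-1)^0*3 + (-1)^1*16 + (-1)^2*18 + (-1)^3*9
= (3) + (-16) + (18) + (-9)
= -4

-4


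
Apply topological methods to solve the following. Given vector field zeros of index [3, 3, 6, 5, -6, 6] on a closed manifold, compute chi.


Poincare-Hopf: chi(M) = sum of indices of zeros.
chi = (3) + (3) + (6) + (5) + (-6) + (6) = 17

17


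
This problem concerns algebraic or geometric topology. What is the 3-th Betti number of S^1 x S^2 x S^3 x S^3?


Each S^d has Poincare polynomial 1 + t^d.
The product S^1 x S^2 x S^3 x S^3 has Poincare polynomial prod(1+t^d_i).
Expanding: b_0=1, b_1=1, b_2=1, b_3=3, b_4=2, b_5=2, b_6=3, b_7=1, b_8=1, b_9=1.
b_3 = 3

3


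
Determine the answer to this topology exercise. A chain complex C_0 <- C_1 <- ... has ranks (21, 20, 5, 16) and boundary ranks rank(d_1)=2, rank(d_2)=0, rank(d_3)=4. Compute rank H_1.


rank H_k = rank(ker d_k) - rank(im d_{k+1}).
rank(ker d_1) = rank(C_1) - rank(d_1) = 20 - 2 = 18.
rank(im d_{1+1}) = 0.
rank H_1 = 18 - 0 = 18

18


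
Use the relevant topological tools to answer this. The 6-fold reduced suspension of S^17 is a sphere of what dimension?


Each suspension raises dimension by 1: Sigma S^n = S^{n+1}.
Sigma^6 S^17 = S^{17+6} = S^23

23


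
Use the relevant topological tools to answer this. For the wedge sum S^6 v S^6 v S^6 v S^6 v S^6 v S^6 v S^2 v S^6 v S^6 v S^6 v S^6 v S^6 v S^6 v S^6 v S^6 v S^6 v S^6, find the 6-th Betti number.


For a wedge of spheres, H_k (k>0) is free on one generator per sphere of dimension k.
Spheres of dimension 6: count = 16.
b_6 = 16

16


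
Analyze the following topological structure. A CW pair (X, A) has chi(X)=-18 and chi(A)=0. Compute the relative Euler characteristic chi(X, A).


Relative Euler characteristic: chi(X, A) = chi(X) - chi(A).
= -18 - (0) = -18

-18


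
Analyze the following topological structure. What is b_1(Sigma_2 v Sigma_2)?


For a wedge: H_1(A v B) = H_1(A) + H_1(B).
b_1(Sigma_2) = 4, b_1(Sigma_2) = 4.
b_1 = 4 + 4 = 8

8


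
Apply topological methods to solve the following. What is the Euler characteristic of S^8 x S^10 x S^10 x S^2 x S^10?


chi is multiplicative: chi(X x Y) = chi(X) chi(Y).
Each even-dim sphere has chi = 2. There are 5 factors.
chi = 2^5 = 32

32


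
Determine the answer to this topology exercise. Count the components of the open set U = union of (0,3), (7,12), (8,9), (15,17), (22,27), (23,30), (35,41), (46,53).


Sort and merge overlapping open intervals.
Merged: (0,3), (7,12), (15,17), (22,30), (35,41), (46,53).
Number of components = 6

6


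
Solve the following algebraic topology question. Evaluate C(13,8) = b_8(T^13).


By the Kunneth formula, b_k(T^n) = C(n,k).
b_8(T^13) = C(13,8).
C(13,8) = 13!/(8!*5!) = 1287

1287


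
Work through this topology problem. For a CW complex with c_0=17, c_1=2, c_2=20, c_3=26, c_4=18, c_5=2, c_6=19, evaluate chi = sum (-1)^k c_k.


chi = sum_k (-1)^k c_k.
= (-1)^0*17 + (-1)^1*2 + (-1)^2*20 + (-1)^3*26 + (-1)^4*18 + (-1)^5*2 + (-1)^6*19
= (17) + (-2) + (20) + (-26) + (18) + (-2) + (19)
= 44

44


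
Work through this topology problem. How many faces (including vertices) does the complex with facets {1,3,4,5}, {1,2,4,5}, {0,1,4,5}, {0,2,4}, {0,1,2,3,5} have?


Each maximal simplex on m vertices has 2^m - 1 nonempty faces.
Take the union (dedupe shared faces).
Total distinct faces = 48

48


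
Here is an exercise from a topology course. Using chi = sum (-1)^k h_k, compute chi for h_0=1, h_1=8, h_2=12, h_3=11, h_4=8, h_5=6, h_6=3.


Handles of index k contribute (-1)^k to chi (same as CW cells).
chi = (1) + (-8) + (12) + (-11) + (8) + (-6) + (3) = -1

-1


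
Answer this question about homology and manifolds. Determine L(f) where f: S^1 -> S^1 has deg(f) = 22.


On S^1: L(f) = tr(f_0*) + (-1)^1 tr(f_1*) = 1 + (-1)^1 * deg(f).
L(f) = 1 + (-1)^1 * 22 = 1 + -22 = -21

-21


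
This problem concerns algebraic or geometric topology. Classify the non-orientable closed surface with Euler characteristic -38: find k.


chi = 2 - k for closed non-orientable surfaces with k crosscaps.
-38 = 2 - k
k = 2 - (-38) = 40

40


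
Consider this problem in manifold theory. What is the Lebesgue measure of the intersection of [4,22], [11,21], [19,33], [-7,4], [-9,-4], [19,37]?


Intersection = [max(a_i), min(b_i)] = [19, -4].
Since 19 > -4, the intersection is empty.
Length = 0

0


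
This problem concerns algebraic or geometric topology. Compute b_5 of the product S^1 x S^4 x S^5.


Each S^d has Poincare polynomial 1 + t^d.
The product S^1 x S^4 x S^5 has Poincare polynomial prod(1+t^d_i).
Expanding: b_0=1, b_1=1, b_4=1, b_5=2, b_6=1, b_9=1, b_10=1.
b_5 = 2

2


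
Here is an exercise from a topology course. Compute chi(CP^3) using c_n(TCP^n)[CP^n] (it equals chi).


For any closed oriented manifold, <e(TM),[M]> = chi(M).
chi(CP^3) = 3+1 = 4

4


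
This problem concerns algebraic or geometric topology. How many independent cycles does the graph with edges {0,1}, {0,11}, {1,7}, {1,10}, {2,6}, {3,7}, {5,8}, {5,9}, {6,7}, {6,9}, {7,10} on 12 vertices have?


b_1 = E - V + (number of components).
E = 11, V = 12, components = 2.
b_1 = 11 - 12 + 2 = 1

1


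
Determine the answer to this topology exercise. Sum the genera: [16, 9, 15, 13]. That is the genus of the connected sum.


Genus is additive under connected sum of orientable surfaces.
g = 16 + 9 + 15 + 13 = 53

53


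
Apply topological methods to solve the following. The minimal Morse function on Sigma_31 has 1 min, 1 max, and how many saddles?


A perfect Morse function has m_k = b_k.
For Sigma_31: b_0=1, b_1=2g=62, b_2=1.
Saddles m_1 = 2g = 62

62


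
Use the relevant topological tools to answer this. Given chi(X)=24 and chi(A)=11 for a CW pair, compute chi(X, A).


Relative Euler characteristic: chi(X, A) = chi(X) - chi(A).
= 24 - (11) = 13

13


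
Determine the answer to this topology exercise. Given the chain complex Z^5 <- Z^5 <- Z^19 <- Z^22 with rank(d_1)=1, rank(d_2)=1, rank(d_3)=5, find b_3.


rank H_k = rank(ker d_k) - rank(im d_{k+1}).
rank(ker d_3) = rank(C_3) - rank(d_3) = 22 - 5 = 17.
rank(im d_{3+1}) = 0.
rank H_3 = 17 - 0 = 17

17


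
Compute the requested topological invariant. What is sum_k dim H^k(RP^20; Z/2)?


H^k(RP^20; Z/2) = Z/2 for each 0 <= k <= 20.
Total dimension = 20 + 1 = 21

21


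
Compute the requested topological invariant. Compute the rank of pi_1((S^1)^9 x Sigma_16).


pi_1(A x B) = pi_1(A) x pi_1(B); rank of abelianization = b_1.
b_1(T^9) = 9, b_1(Sigma_16) = 2*16 = 32.
b_1(product) = 9 + 32 = 41

41


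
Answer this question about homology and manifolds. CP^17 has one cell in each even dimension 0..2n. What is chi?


CP^17 has one cell in each even dimension 0, 2, ..., 2*17 (17+1 cells total).
All cells are even-dimensional, so chi = number of cells.
chi = 17 + 1 = 18

18


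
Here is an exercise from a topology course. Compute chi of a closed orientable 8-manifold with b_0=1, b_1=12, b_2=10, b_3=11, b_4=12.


By Poincare duality b_k = b_{8-k}, so full Betti numbers: b_0=1, b_1=12, b_2=10, b_3=11, b_4=12, b_5=11, b_6=10, b_7=12, b_8=1.
chi = sum (-1)^k b_k = -12

-12


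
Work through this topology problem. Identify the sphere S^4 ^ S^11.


S^m ^ S^n = S^{m+n}.
k = 4 + 11 = 15

15


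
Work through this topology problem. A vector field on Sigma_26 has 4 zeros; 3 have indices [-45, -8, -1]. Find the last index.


Poincare-Hopf: sum of indices = chi(M).
chi(Sigma_26) = 2 - 2*26 = -50.
Sum of known indices = -54.
x = chi - (sum known) = -50 - (-54) = 4

4


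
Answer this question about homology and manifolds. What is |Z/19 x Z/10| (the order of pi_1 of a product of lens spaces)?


pi_1(X x Y) = pi_1(X) x pi_1(Y).
pi_1(L(19,1)) = Z/19, pi_1(L(10,1)) = Z/10.
|Z/19 x Z/10| = 19 * 10 = 190

190


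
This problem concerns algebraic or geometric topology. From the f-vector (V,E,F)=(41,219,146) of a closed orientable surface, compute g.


chi = V - E + F = 41 - 219 + 146 = -32
For orientable closed surface: chi = 2 - 2g, so g = (2 - chi)/2.
g = (2 - (-32)) / 2 = 34 / 2 = 17

17


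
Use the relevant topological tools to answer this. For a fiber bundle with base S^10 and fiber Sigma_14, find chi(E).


chi(S^10) = 2 (n even), chi(Sigma_14) = 2 - 2*14 = -26.
chi(E) = 2 * (-26) = -52

-52


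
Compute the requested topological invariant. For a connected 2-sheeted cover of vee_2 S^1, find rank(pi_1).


Nielsen-Schreier: an index-n subgroup of F_r is free of rank 1 + n(r-1).
Equivalently: chi(cover) = n*chi(base); chi(vee_r S^1) = 1 - 2 = -1.
chi(E) = 2*(-1) = -2; rank = 1 - chi(E) = 1 - (-2) = 3.
rank = 1 + 2*(2-1) = 1 + 2 = 3

3


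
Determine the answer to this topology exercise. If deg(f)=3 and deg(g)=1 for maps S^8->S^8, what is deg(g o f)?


Degree is multiplicative under composition: deg(g o f) = deg(g) * deg(f).
= 1 * 3 = 3

3


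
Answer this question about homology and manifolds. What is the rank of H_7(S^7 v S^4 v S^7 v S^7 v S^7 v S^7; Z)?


For a wedge of spheres, H_k (k>0) is free on one generator per sphere of dimension k.
Spheres of dimension 7: count = 5.
b_7 = 5

5


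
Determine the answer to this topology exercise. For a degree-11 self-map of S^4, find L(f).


On S^4: L(f) = tr(f_0*) + (-1)^4 tr(f_4*) = 1 + (-1)^4 * deg(f).
L(f) = 1 + (-1)^4 * 11 = 1 + 11 = 12

12


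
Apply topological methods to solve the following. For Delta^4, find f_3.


Delta^4 has 4+1 vertices. A 3-face is a choice of 3+1 vertices.
f_3 = C(4+1, 3+1) = C(5,4) = 5

5


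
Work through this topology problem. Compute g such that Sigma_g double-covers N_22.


chi(N_22) = 2 - 22 = -20.
Double cover: chi(Sigma_g) = 2 * chi(N_22) = 2*(-20) = -40.
2 - 2g = -40, so g = (2 - (-40))/2 = 42/2 = 21

21


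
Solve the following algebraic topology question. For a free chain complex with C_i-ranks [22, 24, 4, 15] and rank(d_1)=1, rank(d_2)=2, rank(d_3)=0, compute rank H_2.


rank H_k = rank(ker d_k) - rank(im d_{k+1}).
rank(ker d_2) = rank(C_2) - rank(d_2) = 4 - 2 = 2.
rank(im d_{2+1}) = 0.
rank H_2 = 2 - 0 = 2

2


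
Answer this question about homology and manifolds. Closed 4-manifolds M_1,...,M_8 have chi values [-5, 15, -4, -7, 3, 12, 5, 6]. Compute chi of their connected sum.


For n-manifolds: chi(A#B) = chi(A) + chi(B) - chi(S^4).
chi(S^4) = 1 + (-1)^4 = 2.
chi(#) = (sum chi_i) - (8-1)*chi(S^4) = 25 - 7*2 = 11

11


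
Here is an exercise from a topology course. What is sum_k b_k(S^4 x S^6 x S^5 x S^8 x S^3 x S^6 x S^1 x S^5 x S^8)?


Total Betti number is multiplicative under products.
Each S^d (d>=1) has total Betti number 2.
There are 9 sphere factors.
Total = 2^9 = 512

512


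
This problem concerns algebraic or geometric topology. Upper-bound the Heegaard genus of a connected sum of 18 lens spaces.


Heegaard genus satisfies g(A#B) <= g(A) + g(B).
Each lens space has g = 1.
Upper bound: 18 * 1 = 18

18


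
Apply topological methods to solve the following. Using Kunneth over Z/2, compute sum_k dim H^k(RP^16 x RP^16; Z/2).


dim H^*(RP^n; Z/2) = n+1 (one Z/2 in each degree 0..n).
Total Betti number is multiplicative.
Total = (16+1) * (16+1) = 17 * 17 = 289

289


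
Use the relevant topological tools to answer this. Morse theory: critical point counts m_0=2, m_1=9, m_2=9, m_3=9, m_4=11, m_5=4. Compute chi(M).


Morse theory: chi(M) = sum_k (-1)^k m_k where m_k = #(index-k critical points).
= (2) + (-9) + (9) + (-9) + (11) + (-4) = 0

0


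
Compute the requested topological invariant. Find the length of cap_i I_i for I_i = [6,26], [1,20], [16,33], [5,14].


Intersection = [max(a_i), min(b_i)] = [16, 14].
Since 16 > 14, the intersection is empty.
Length = 0

0


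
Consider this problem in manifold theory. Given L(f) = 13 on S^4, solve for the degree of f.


L(f) = 1 + (-1)^4 deg(f) on S^4.
13 = 1 + (-1)^4 * deg(f)
(-1)^4 * deg(f) = 12
deg(f) = 12

12


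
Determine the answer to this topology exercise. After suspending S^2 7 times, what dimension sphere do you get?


Each suspension raises dimension by 1: Sigma S^n = S^{n+1}.
Sigma^7 S^2 = S^{2+7} = S^9

9


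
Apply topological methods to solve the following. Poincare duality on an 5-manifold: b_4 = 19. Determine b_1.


Poincare duality for closed orientable n-manifolds: b_k = b_{n-k}.
Here n = 5, so b_1 = b_4 = 19

19


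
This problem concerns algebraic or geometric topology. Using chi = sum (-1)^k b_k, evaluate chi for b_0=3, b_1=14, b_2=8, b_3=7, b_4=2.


chi = sum_k (-1)^k b_k.
= (3) + (-14) + (8) + (-7) + (2)
= -8

-8


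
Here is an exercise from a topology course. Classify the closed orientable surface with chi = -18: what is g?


chi = 2 - 2g for closed orientable surfaces.
-18 = 2 - 2g
2g = 2 - (-18) = 20
g = 10

10


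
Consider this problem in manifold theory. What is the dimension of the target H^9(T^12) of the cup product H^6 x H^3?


Cup product: H^p x H^q -> H^{p+q}; here p+q = 6+3 = 9.
rank H^k(T^n) = C(n,k).
C(12,9) = 220

220


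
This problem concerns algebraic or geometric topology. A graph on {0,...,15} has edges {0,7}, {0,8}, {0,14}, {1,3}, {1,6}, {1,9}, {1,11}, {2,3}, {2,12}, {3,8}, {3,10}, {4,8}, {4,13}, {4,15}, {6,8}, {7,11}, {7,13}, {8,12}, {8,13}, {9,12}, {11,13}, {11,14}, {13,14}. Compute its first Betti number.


b_1 = E - V + (number of components).
E = 23, V = 16, components = 2.
b_1 = 23 - 16 + 2 = 9

9


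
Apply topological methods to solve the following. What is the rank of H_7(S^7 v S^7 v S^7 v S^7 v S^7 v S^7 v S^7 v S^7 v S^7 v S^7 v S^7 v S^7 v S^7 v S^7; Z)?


For a wedge of spheres, H_k (k>0) is free on one generator per sphere of dimension k.
Spheres of dimension 7: count = 14.
b_7 = 14

14


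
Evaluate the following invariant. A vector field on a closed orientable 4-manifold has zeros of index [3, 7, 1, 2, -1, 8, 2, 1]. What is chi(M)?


Poincare-Hopf: chi(M) = sum of indices of zeros.
chi = (3) + (7) + (1) + (2) + (-1) + (8) + (2) + (1) = 23

23


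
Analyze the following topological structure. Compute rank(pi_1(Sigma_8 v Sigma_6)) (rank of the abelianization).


For a wedge: H_1(A v B) = H_1(A) + H_1(B).
b_1(Sigma_8) = 16, b_1(Sigma_6) = 12.
b_1 = 16 + 12 = 28

28


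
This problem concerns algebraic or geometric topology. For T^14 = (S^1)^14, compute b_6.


By the Kunneth formula, b_k(T^n) = C(n,k).
b_6(T^14) = C(14,6).
C(14,6) = 14!/(6!*8!) = 3003

3003


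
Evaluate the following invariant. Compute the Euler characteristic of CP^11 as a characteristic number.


For any closed oriented manifold, <e(TM),[M]> = chi(M).
chi(CP^11) = 11+1 = 12

12


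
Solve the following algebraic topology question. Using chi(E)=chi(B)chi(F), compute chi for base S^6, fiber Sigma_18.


chi(S^6) = 2 (n even), chi(Sigma_18) = 2 - 2*18 = -34.
chi(E) = 2 * (-34) = -68

-68


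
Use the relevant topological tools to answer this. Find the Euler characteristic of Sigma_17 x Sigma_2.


chi(Sigma_17) = 2 - 2*17 = -32
chi(Sigma_2) = 2 - 2*2 = -2
chi(product) = (-32) * (-2) = 64

64


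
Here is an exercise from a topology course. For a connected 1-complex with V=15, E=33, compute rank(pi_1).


For a connected graph: rank(pi_1) = b_1 = E - V + 1 = 1 - chi.
chi = V - E = 15 - 33 = -18.
rank = 1 - (-18) = 33 - 15 + 1 = 19

19


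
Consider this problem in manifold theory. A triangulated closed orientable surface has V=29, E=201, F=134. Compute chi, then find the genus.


chi = V - E + F = 29 - 201 + 134 = -38
For orientable closed surface: chi = 2 - 2g, so g = (2 - chi)/2.
g = (2 - (-38)) / 2 = 40 / 2 = 20

20


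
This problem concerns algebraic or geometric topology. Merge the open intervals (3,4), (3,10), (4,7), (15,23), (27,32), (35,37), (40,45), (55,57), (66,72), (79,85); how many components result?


Sort and merge overlapping open intervals.
Merged: (3,10), (15,23), (27,32), (35,37), (40,45), (55,57), (66,72), (79,85).
Number of components = 8

8


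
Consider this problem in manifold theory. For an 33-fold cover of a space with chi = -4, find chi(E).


For a finite covering: chi(E) = (number of sheets) * chi(B).
chi(E) = 33 * (-4) = -132

-132


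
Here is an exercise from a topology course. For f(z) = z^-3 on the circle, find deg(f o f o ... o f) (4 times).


deg(f) = -3. Degree is multiplicative: deg(f^4) = (deg f)^4.
deg(f^4) = (-3)^4 = 81

81


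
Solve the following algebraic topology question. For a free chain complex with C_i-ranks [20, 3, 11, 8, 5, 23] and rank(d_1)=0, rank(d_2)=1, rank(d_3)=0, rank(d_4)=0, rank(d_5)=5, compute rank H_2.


rank H_k = rank(ker d_k) - rank(im d_{k+1}).
rank(ker d_2) = rank(C_2) - rank(d_2) = 11 - 1 = 10.
rank(im d_{2+1}) = 0.
rank H_2 = 10 - 0 = 10

10


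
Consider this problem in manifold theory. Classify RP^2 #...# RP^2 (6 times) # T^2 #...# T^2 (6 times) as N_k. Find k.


Since a >= 1, the sum is non-orientable; each T^2 can be replaced by RP^2 # RP^2 (since T^2#RP^2 = 3RP^2).
Total crosscaps k = 6 + 2*6 = 18.
Check via chi: chi = 6*1 + 6*0 - (6+6-1)*2 = -16 = 2 - k = -16. Consistent.

18


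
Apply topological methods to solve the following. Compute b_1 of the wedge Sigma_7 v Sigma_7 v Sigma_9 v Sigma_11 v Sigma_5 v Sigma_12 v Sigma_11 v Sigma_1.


For a wedge X v Y: reduced H_k(X v Y) = H_k(X) + H_k(Y).
Each Sigma_g contributes b_1 = 2g.
b_1 = 14 + 14 + 18 + 22 + 10 + 24 + 22 + 2 = 126

126


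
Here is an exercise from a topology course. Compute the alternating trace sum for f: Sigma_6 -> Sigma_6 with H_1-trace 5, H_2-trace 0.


L(f) = tr(f_0*) - tr(f_1*) + tr(f_2*).
= 1 - (5) + (0)
= -4

-4


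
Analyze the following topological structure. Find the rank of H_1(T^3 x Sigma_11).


pi_1(A x B) = pi_1(A) x pi_1(B); rank of abelianization = b_1.
b_1(T^3) = 3, b_1(Sigma_11) = 2*11 = 22.
b_1(product) = 3 + 22 = 25

25


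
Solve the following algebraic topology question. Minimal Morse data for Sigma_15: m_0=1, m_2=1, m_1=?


A perfect Morse function has m_k = b_k.
For Sigma_15: b_0=1, b_1=2g=30, b_2=1.
Saddles m_1 = 2g = 30

30


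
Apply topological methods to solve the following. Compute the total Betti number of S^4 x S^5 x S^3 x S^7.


Total Betti number is multiplicative under products.
Each S^d (d>=1) has total Betti number 2.
There are 4 sphere factors.
Total = 2^4 = 16

16


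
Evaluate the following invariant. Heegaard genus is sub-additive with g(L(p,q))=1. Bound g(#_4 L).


Heegaard genus satisfies g(A#B) <= g(A) + g(B).
Each lens space has g = 1.
Upper bound: 4 * 1 = 4

4


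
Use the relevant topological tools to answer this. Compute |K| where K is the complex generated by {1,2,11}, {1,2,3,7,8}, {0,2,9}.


Each maximal simplex on m vertices has 2^m - 1 nonempty faces.
Take the union (dedupe shared faces).
Total distinct faces = 41

41


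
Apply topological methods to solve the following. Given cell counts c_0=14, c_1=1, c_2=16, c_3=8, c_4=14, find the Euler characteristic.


chi = sum_k (-1)^k c_k.
= (-1)^0*14 + (-1)^1*1 + (-1)^2*16 + (-1)^3*8 + (-1)^4*14
= (14) + (-1) + (16) + (-8) + (14)
= 35

35


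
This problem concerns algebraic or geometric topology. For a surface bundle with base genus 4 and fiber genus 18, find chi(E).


For a fiber bundle F -> E -> B (with CW structure): chi(E) = chi(B) * chi(F).
chi(Sigma_4) = -6, chi(Sigma_18) = -34.
chi(E) = (-6) * (-34) = 204

204
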